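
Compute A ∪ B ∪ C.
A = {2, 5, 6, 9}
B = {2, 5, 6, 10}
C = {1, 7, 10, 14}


Set A = {2, 5, 6, 9}
Set B = {2, 5, 6, 10}
Set C = {1, 7, 10, 14}
First, A ∪ B = {2, 5, 6, 9, 10}
Then, (A ∪ B) ∪ C = {1, 2, 5, 6, 7, 9, 10, 14}

{1, 2, 5, 6, 7, 9, 10, 14}


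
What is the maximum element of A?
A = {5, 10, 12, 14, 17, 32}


Set A = {5, 10, 12, 14, 17, 32}
Elements in ascending order: 5, 10, 12, 14, 17, 32
The largest element is 32.

32


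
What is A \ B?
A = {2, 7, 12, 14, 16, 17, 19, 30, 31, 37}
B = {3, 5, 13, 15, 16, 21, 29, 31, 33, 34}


Set A = {2, 7, 12, 14, 16, 17, 19, 30, 31, 37}
Set B = {3, 5, 13, 15, 16, 21, 29, 31, 33, 34}
A \ B includes elements in A that are not in B.
Check each element of A:
2 (not in B, keep), 7 (not in B, keep), 12 (not in B, keep), 14 (not in B, keep), 16 (in B, remove), 17 (not in B, keep), 19 (not in B, keep), 30 (not in B, keep), 31 (in B, remove), 37 (not in B, keep)
A \ B = {2, 7, 12, 14, 17, 19, 30, 37}

{2, 7, 12, 14, 17, 19, 30, 37}


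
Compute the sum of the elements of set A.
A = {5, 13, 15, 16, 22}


Set A = {5, 13, 15, 16, 22}
Sum = 5 + 13 + 15 + 16 + 22 = 71

71


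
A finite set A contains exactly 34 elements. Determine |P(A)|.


The set has 34 elements.
The power set contains all possible subsets.
|P(A)| = 2^|A| = 2^34 = 17179869184

17179869184


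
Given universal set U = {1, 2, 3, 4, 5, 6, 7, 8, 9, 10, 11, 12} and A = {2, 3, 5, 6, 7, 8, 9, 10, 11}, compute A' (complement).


Universal set U = {1, 2, 3, 4, 5, 6, 7, 8, 9, 10, 11, 12}
Set A = {2, 3, 5, 6, 7, 8, 9, 10, 11}
A' = U \ A = elements in U but not in A
Checking each element of U:
1 (not in A, include), 2 (in A, exclude), 3 (in A, exclude), 4 (not in A, include), 5 (in A, exclude), 6 (in A, exclude), 7 (in A, exclude), 8 (in A, exclude), 9 (in A, exclude), 10 (in A, exclude), 11 (in A, exclude), 12 (not in A, include)
A' = {1, 4, 12}

{1, 4, 12}


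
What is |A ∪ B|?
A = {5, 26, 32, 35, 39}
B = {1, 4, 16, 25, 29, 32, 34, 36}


Set A = {5, 26, 32, 35, 39}, |A| = 5
Set B = {1, 4, 16, 25, 29, 32, 34, 36}, |B| = 8
A ∩ B = {32}, |A ∩ B| = 1
|A ∪ B| = |A| + |B| - |A ∩ B| = 5 + 8 - 1 = 12

12


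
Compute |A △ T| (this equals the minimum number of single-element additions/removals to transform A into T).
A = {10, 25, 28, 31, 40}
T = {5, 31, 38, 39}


Set A = {10, 25, 28, 31, 40}
Set T = {5, 31, 38, 39}
Elements to remove from A (in A, not in T): {10, 25, 28, 40} → 4 removals
Elements to add to A (in T, not in A): {5, 38, 39} → 3 additions
Total edits = 4 + 3 = 7

7


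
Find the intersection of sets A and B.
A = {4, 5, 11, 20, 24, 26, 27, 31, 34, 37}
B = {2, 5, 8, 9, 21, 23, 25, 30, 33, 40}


Set A = {4, 5, 11, 20, 24, 26, 27, 31, 34, 37}
Set B = {2, 5, 8, 9, 21, 23, 25, 30, 33, 40}
A ∩ B includes only elements in both sets.
Check each element of A against B:
4 ✗, 5 ✓, 11 ✗, 20 ✗, 24 ✗, 26 ✗, 27 ✗, 31 ✗, 34 ✗, 37 ✗
A ∩ B = {5}

{5}


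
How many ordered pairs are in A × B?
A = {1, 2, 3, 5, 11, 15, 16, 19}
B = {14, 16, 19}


Set A = {1, 2, 3, 5, 11, 15, 16, 19} has 8 elements.
Set B = {14, 16, 19} has 3 elements.
|A × B| = |A| × |B| = 8 × 3 = 24

24


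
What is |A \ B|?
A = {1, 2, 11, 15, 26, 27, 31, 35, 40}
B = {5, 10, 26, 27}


Set A = {1, 2, 11, 15, 26, 27, 31, 35, 40}
Set B = {5, 10, 26, 27}
A \ B = {1, 2, 11, 15, 31, 35, 40}
|A \ B| = 7

7


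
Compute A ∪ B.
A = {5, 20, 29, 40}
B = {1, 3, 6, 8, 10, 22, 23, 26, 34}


Set A = {5, 20, 29, 40}
Set B = {1, 3, 6, 8, 10, 22, 23, 26, 34}
A ∪ B includes all elements in either set.
Elements from A: {5, 20, 29, 40}
Elements from B not already included: {1, 3, 6, 8, 10, 22, 23, 26, 34}
A ∪ B = {1, 3, 5, 6, 8, 10, 20, 22, 23, 26, 29, 34, 40}

{1, 3, 5, 6, 8, 10, 20, 22, 23, 26, 29, 34, 40}


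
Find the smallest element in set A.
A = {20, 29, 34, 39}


Set A = {20, 29, 34, 39}
Elements in ascending order: 20, 29, 34, 39
The smallest element is 20.

20


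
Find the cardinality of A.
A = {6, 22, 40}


Set A = {6, 22, 40}
Listing elements: 6, 22, 40
Counting: 3 elements
|A| = 3

3


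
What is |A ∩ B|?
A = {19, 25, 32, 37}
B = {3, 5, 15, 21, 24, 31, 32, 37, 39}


Set A = {19, 25, 32, 37}
Set B = {3, 5, 15, 21, 24, 31, 32, 37, 39}
A ∩ B = {32, 37}
|A ∩ B| = 2

2


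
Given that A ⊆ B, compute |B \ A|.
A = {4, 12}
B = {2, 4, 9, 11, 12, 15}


Set A = {4, 12}, |A| = 2
Set B = {2, 4, 9, 11, 12, 15}, |B| = 6
Since A ⊆ B: B \ A = {2, 9, 11, 15}
|B| - |A| = 6 - 2 = 4

4


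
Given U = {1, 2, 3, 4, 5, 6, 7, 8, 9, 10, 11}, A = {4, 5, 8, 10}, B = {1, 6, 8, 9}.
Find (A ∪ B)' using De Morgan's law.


U = {1, 2, 3, 4, 5, 6, 7, 8, 9, 10, 11}
A = {4, 5, 8, 10}, B = {1, 6, 8, 9}
A ∪ B = {1, 4, 5, 6, 8, 9, 10}
(A ∪ B)' = U \ (A ∪ B) = {2, 3, 7, 11}
Verification via A' ∩ B': A' = {1, 2, 3, 6, 7, 9, 11}, B' = {2, 3, 4, 5, 7, 10, 11}
A' ∩ B' = {2, 3, 7, 11} ✓

{2, 3, 7, 11}


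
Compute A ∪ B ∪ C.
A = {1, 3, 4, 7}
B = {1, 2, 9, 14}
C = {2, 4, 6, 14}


Set A = {1, 3, 4, 7}
Set B = {1, 2, 9, 14}
Set C = {2, 4, 6, 14}
First, A ∪ B = {1, 2, 3, 4, 7, 9, 14}
Then, (A ∪ B) ∪ C = {1, 2, 3, 4, 6, 7, 9, 14}

{1, 2, 3, 4, 6, 7, 9, 14}


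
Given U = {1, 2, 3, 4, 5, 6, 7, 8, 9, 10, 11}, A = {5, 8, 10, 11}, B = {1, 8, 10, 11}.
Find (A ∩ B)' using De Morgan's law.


U = {1, 2, 3, 4, 5, 6, 7, 8, 9, 10, 11}
A = {5, 8, 10, 11}, B = {1, 8, 10, 11}
A ∩ B = {8, 10, 11}
(A ∩ B)' = U \ (A ∩ B) = {1, 2, 3, 4, 5, 6, 7, 9}
Verification via A' ∪ B': A' = {1, 2, 3, 4, 6, 7, 9}, B' = {2, 3, 4, 5, 6, 7, 9}
A' ∪ B' = {1, 2, 3, 4, 5, 6, 7, 9} ✓

{1, 2, 3, 4, 5, 6, 7, 9}


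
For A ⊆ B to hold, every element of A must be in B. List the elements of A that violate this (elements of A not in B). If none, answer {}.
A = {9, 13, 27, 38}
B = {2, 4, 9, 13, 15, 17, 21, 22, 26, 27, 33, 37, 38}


Set A = {9, 13, 27, 38}
Set B = {2, 4, 9, 13, 15, 17, 21, 22, 26, 27, 33, 37, 38}
Check each element of A against B:
9 ∈ B, 13 ∈ B, 27 ∈ B, 38 ∈ B
Elements of A not in B: {}

{}


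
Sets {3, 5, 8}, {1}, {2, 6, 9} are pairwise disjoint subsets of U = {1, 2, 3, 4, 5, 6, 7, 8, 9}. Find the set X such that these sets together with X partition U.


U = {1, 2, 3, 4, 5, 6, 7, 8, 9}
Shown blocks: {3, 5, 8}, {1}, {2, 6, 9}
A partition's blocks are pairwise disjoint and cover U, so the missing block = U \ (union of shown blocks).
Union of shown blocks: {1, 2, 3, 5, 6, 8, 9}
Missing block = U \ (union) = {4, 7}

{4, 7}


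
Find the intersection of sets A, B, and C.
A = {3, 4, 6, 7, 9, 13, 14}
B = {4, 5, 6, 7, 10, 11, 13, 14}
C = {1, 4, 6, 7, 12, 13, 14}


Set A = {3, 4, 6, 7, 9, 13, 14}
Set B = {4, 5, 6, 7, 10, 11, 13, 14}
Set C = {1, 4, 6, 7, 12, 13, 14}
First, A ∩ B = {4, 6, 7, 13, 14}
Then, (A ∩ B) ∩ C = {4, 6, 7, 13, 14}

{4, 6, 7, 13, 14}


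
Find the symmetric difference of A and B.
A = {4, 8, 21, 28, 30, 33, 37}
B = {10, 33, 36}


Set A = {4, 8, 21, 28, 30, 33, 37}
Set B = {10, 33, 36}
A △ B = (A \ B) ∪ (B \ A)
Elements in A but not B: {4, 8, 21, 28, 30, 37}
Elements in B but not A: {10, 36}
A △ B = {4, 8, 10, 21, 28, 30, 36, 37}

{4, 8, 10, 21, 28, 30, 36, 37}


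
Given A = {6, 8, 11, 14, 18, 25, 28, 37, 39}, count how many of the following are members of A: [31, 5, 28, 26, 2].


Set A = {6, 8, 11, 14, 18, 25, 28, 37, 39}
Candidates: [31, 5, 28, 26, 2]
Check each candidate:
31 ∉ A, 5 ∉ A, 28 ∈ A, 26 ∉ A, 2 ∉ A
Count of candidates in A: 1

1


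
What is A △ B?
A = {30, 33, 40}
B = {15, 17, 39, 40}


Set A = {30, 33, 40}
Set B = {15, 17, 39, 40}
A △ B = (A \ B) ∪ (B \ A)
Elements in A but not B: {30, 33}
Elements in B but not A: {15, 17, 39}
A △ B = {15, 17, 30, 33, 39}

{15, 17, 30, 33, 39}


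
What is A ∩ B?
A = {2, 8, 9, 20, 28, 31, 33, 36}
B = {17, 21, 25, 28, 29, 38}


Set A = {2, 8, 9, 20, 28, 31, 33, 36}
Set B = {17, 21, 25, 28, 29, 38}
A ∩ B includes only elements in both sets.
Check each element of A against B:
2 ✗, 8 ✗, 9 ✗, 20 ✗, 28 ✓, 31 ✗, 33 ✗, 36 ✗
A ∩ B = {28}

{28}


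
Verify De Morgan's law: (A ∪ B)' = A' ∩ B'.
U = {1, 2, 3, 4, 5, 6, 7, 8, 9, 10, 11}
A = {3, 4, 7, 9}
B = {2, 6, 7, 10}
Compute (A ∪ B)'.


U = {1, 2, 3, 4, 5, 6, 7, 8, 9, 10, 11}
A = {3, 4, 7, 9}, B = {2, 6, 7, 10}
A ∪ B = {2, 3, 4, 6, 7, 9, 10}
(A ∪ B)' = U \ (A ∪ B) = {1, 5, 8, 11}
Verification via A' ∩ B': A' = {1, 2, 5, 6, 8, 10, 11}, B' = {1, 3, 4, 5, 8, 9, 11}
A' ∩ B' = {1, 5, 8, 11} ✓

{1, 5, 8, 11}


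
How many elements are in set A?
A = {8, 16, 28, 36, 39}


Set A = {8, 16, 28, 36, 39}
Listing elements: 8, 16, 28, 36, 39
Counting: 5 elements
|A| = 5

5


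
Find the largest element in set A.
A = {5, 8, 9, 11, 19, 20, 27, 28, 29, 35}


Set A = {5, 8, 9, 11, 19, 20, 27, 28, 29, 35}
Elements in ascending order: 5, 8, 9, 11, 19, 20, 27, 28, 29, 35
The largest element is 35.

35


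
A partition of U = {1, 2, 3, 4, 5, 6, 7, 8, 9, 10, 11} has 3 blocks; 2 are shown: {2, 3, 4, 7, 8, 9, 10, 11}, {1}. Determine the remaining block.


U = {1, 2, 3, 4, 5, 6, 7, 8, 9, 10, 11}
Shown blocks: {2, 3, 4, 7, 8, 9, 10, 11}, {1}
A partition's blocks are pairwise disjoint and cover U, so the missing block = U \ (union of shown blocks).
Union of shown blocks: {1, 2, 3, 4, 7, 8, 9, 10, 11}
Missing block = U \ (union) = {5, 6}

{5, 6}


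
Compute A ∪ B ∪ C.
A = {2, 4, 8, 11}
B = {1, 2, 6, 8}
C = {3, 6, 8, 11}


Set A = {2, 4, 8, 11}
Set B = {1, 2, 6, 8}
Set C = {3, 6, 8, 11}
First, A ∪ B = {1, 2, 4, 6, 8, 11}
Then, (A ∪ B) ∪ C = {1, 2, 3, 4, 6, 8, 11}

{1, 2, 3, 4, 6, 8, 11}


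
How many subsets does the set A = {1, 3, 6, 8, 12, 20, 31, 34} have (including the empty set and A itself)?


Set A = {1, 3, 6, 8, 12, 20, 31, 34}
|A| = 8
The power set P(A) contains all subsets of A.
|P(A)| = 2^|A| = 2^8 = 256

256


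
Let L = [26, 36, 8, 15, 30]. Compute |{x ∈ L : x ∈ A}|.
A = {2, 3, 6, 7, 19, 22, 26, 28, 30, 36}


Set A = {2, 3, 6, 7, 19, 22, 26, 28, 30, 36}
Candidates: [26, 36, 8, 15, 30]
Check each candidate:
26 ∈ A, 36 ∈ A, 8 ∉ A, 15 ∉ A, 30 ∈ A
Count of candidates in A: 3

3


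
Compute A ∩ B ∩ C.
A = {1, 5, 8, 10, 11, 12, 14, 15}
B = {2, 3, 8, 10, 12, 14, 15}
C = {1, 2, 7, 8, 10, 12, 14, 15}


Set A = {1, 5, 8, 10, 11, 12, 14, 15}
Set B = {2, 3, 8, 10, 12, 14, 15}
Set C = {1, 2, 7, 8, 10, 12, 14, 15}
First, A ∩ B = {8, 10, 12, 14, 15}
Then, (A ∩ B) ∩ C = {8, 10, 12, 14, 15}

{8, 10, 12, 14, 15}


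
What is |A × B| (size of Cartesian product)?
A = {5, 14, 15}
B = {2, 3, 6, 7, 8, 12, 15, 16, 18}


Set A = {5, 14, 15} has 3 elements.
Set B = {2, 3, 6, 7, 8, 12, 15, 16, 18} has 9 elements.
|A × B| = |A| × |B| = 3 × 9 = 27

27


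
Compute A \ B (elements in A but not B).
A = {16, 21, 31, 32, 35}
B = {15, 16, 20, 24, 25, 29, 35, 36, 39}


Set A = {16, 21, 31, 32, 35}
Set B = {15, 16, 20, 24, 25, 29, 35, 36, 39}
A \ B includes elements in A that are not in B.
Check each element of A:
16 (in B, remove), 21 (not in B, keep), 31 (not in B, keep), 32 (not in B, keep), 35 (in B, remove)
A \ B = {21, 31, 32}

{21, 31, 32}


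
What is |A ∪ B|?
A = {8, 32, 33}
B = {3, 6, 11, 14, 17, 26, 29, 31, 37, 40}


Set A = {8, 32, 33}, |A| = 3
Set B = {3, 6, 11, 14, 17, 26, 29, 31, 37, 40}, |B| = 10
A ∩ B = {}, |A ∩ B| = 0
|A ∪ B| = |A| + |B| - |A ∩ B| = 3 + 10 - 0 = 13

13


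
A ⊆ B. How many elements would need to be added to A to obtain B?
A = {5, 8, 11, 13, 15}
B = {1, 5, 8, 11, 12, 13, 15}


Set A = {5, 8, 11, 13, 15}, |A| = 5
Set B = {1, 5, 8, 11, 12, 13, 15}, |B| = 7
Since A ⊆ B: B \ A = {1, 12}
|B| - |A| = 7 - 5 = 2

2


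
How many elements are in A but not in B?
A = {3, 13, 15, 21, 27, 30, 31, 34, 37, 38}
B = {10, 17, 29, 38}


Set A = {3, 13, 15, 21, 27, 30, 31, 34, 37, 38}
Set B = {10, 17, 29, 38}
A \ B = {3, 13, 15, 21, 27, 30, 31, 34, 37}
|A \ B| = 9

9


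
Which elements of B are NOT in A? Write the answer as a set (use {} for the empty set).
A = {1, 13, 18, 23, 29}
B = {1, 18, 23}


Set A = {1, 13, 18, 23, 29}
Set B = {1, 18, 23}
Check each element of B against A:
1 ∈ A, 18 ∈ A, 23 ∈ A
Elements of B not in A: {}

{}


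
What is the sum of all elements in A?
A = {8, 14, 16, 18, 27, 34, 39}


Set A = {8, 14, 16, 18, 27, 34, 39}
Sum = 8 + 14 + 16 + 18 + 27 + 34 + 39 = 156

156


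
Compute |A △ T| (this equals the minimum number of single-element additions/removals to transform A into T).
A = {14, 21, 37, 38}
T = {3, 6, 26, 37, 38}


Set A = {14, 21, 37, 38}
Set T = {3, 6, 26, 37, 38}
Elements to remove from A (in A, not in T): {14, 21} → 2 removals
Elements to add to A (in T, not in A): {3, 6, 26} → 3 additions
Total edits = 2 + 3 = 5

5


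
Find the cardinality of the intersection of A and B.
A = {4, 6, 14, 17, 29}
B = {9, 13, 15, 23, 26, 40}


Set A = {4, 6, 14, 17, 29}
Set B = {9, 13, 15, 23, 26, 40}
A ∩ B = {}
|A ∩ B| = 0

0


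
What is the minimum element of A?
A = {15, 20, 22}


Set A = {15, 20, 22}
Elements in ascending order: 15, 20, 22
The smallest element is 15.

15


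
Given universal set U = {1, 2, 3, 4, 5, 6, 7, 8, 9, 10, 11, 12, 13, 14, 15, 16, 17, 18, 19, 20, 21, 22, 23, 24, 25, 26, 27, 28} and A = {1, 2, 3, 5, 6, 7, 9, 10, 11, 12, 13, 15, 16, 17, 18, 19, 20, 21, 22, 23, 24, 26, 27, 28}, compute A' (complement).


Universal set U = {1, 2, 3, 4, 5, 6, 7, 8, 9, 10, 11, 12, 13, 14, 15, 16, 17, 18, 19, 20, 21, 22, 23, 24, 25, 26, 27, 28}
Set A = {1, 2, 3, 5, 6, 7, 9, 10, 11, 12, 13, 15, 16, 17, 18, 19, 20, 21, 22, 23, 24, 26, 27, 28}
A' = U \ A = elements in U but not in A
Checking each element of U:
1 (in A, exclude), 2 (in A, exclude), 3 (in A, exclude), 4 (not in A, include), 5 (in A, exclude), 6 (in A, exclude), 7 (in A, exclude), 8 (not in A, include), 9 (in A, exclude), 10 (in A, exclude), 11 (in A, exclude), 12 (in A, exclude), 13 (in A, exclude), 14 (not in A, include), 15 (in A, exclude), 16 (in A, exclude), 17 (in A, exclude), 18 (in A, exclude), 19 (in A, exclude), 20 (in A, exclude), 21 (in A, exclude), 22 (in A, exclude), 23 (in A, exclude), 24 (in A, exclude), 25 (not in A, include), 26 (in A, exclude), 27 (in A, exclude), 28 (in A, exclude)
A' = {4, 8, 14, 25}

{4, 8, 14, 25}


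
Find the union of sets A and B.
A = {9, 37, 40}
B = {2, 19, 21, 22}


Set A = {9, 37, 40}
Set B = {2, 19, 21, 22}
A ∪ B includes all elements in either set.
Elements from A: {9, 37, 40}
Elements from B not already included: {2, 19, 21, 22}
A ∪ B = {2, 9, 19, 21, 22, 37, 40}

{2, 9, 19, 21, 22, 37, 40}


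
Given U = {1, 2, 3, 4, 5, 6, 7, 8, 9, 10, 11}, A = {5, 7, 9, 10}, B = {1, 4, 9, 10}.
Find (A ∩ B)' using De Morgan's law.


U = {1, 2, 3, 4, 5, 6, 7, 8, 9, 10, 11}
A = {5, 7, 9, 10}, B = {1, 4, 9, 10}
A ∩ B = {9, 10}
(A ∩ B)' = U \ (A ∩ B) = {1, 2, 3, 4, 5, 6, 7, 8, 11}
Verification via A' ∪ B': A' = {1, 2, 3, 4, 6, 8, 11}, B' = {2, 3, 5, 6, 7, 8, 11}
A' ∪ B' = {1, 2, 3, 4, 5, 6, 7, 8, 11} ✓

{1, 2, 3, 4, 5, 6, 7, 8, 11}


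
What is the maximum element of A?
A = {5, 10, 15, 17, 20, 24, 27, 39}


Set A = {5, 10, 15, 17, 20, 24, 27, 39}
Elements in ascending order: 5, 10, 15, 17, 20, 24, 27, 39
The largest element is 39.

39


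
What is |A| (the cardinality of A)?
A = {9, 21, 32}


Set A = {9, 21, 32}
Listing elements: 9, 21, 32
Counting: 3 elements
|A| = 3

3


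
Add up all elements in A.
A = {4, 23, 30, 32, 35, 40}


Set A = {4, 23, 30, 32, 35, 40}
Sum = 4 + 23 + 30 + 32 + 35 + 40 = 164

164


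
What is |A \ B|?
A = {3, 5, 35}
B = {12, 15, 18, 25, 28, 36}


Set A = {3, 5, 35}
Set B = {12, 15, 18, 25, 28, 36}
A \ B = {3, 5, 35}
|A \ B| = 3

3


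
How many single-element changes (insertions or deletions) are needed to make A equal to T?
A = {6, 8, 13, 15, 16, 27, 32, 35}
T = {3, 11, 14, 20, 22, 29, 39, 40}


Set A = {6, 8, 13, 15, 16, 27, 32, 35}
Set T = {3, 11, 14, 20, 22, 29, 39, 40}
Elements to remove from A (in A, not in T): {6, 8, 13, 15, 16, 27, 32, 35} → 8 removals
Elements to add to A (in T, not in A): {3, 11, 14, 20, 22, 29, 39, 40} → 8 additions
Total edits = 8 + 8 = 16

16


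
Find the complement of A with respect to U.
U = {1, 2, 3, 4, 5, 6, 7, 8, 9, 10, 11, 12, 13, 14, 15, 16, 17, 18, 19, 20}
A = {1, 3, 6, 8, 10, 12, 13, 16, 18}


Universal set U = {1, 2, 3, 4, 5, 6, 7, 8, 9, 10, 11, 12, 13, 14, 15, 16, 17, 18, 19, 20}
Set A = {1, 3, 6, 8, 10, 12, 13, 16, 18}
A' = U \ A = elements in U but not in A
Checking each element of U:
1 (in A, exclude), 2 (not in A, include), 3 (in A, exclude), 4 (not in A, include), 5 (not in A, include), 6 (in A, exclude), 7 (not in A, include), 8 (in A, exclude), 9 (not in A, include), 10 (in A, exclude), 11 (not in A, include), 12 (in A, exclude), 13 (in A, exclude), 14 (not in A, include), 15 (not in A, include), 16 (in A, exclude), 17 (not in A, include), 18 (in A, exclude), 19 (not in A, include), 20 (not in A, include)
A' = {2, 4, 5, 7, 9, 11, 14, 15, 17, 19, 20}

{2, 4, 5, 7, 9, 11, 14, 15, 17, 19, 20}


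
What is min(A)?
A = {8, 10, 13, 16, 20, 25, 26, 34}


Set A = {8, 10, 13, 16, 20, 25, 26, 34}
Elements in ascending order: 8, 10, 13, 16, 20, 25, 26, 34
The smallest element is 8.

8


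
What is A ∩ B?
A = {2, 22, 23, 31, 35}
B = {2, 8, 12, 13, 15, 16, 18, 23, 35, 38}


Set A = {2, 22, 23, 31, 35}
Set B = {2, 8, 12, 13, 15, 16, 18, 23, 35, 38}
A ∩ B includes only elements in both sets.
Check each element of A against B:
2 ✓, 22 ✗, 23 ✓, 31 ✗, 35 ✓
A ∩ B = {2, 23, 35}

{2, 23, 35}


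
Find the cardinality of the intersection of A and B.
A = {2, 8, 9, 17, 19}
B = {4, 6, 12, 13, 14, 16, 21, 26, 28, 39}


Set A = {2, 8, 9, 17, 19}
Set B = {4, 6, 12, 13, 14, 16, 21, 26, 28, 39}
A ∩ B = {}
|A ∩ B| = 0

0


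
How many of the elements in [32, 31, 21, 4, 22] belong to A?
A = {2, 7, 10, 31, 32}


Set A = {2, 7, 10, 31, 32}
Candidates: [32, 31, 21, 4, 22]
Check each candidate:
32 ∈ A, 31 ∈ A, 21 ∉ A, 4 ∉ A, 22 ∉ A
Count of candidates in A: 2

2


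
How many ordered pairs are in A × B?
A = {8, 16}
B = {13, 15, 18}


Set A = {8, 16} has 2 elements.
Set B = {13, 15, 18} has 3 elements.
|A × B| = |A| × |B| = 2 × 3 = 6

6


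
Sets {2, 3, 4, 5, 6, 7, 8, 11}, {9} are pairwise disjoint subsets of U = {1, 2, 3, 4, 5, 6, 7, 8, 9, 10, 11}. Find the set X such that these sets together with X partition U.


U = {1, 2, 3, 4, 5, 6, 7, 8, 9, 10, 11}
Shown blocks: {2, 3, 4, 5, 6, 7, 8, 11}, {9}
A partition's blocks are pairwise disjoint and cover U, so the missing block = U \ (union of shown blocks).
Union of shown blocks: {2, 3, 4, 5, 6, 7, 8, 9, 11}
Missing block = U \ (union) = {1, 10}

{1, 10}


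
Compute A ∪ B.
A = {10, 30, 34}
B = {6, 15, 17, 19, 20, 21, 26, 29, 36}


Set A = {10, 30, 34}
Set B = {6, 15, 17, 19, 20, 21, 26, 29, 36}
A ∪ B includes all elements in either set.
Elements from A: {10, 30, 34}
Elements from B not already included: {6, 15, 17, 19, 20, 21, 26, 29, 36}
A ∪ B = {6, 10, 15, 17, 19, 20, 21, 26, 29, 30, 34, 36}

{6, 10, 15, 17, 19, 20, 21, 26, 29, 30, 34, 36}


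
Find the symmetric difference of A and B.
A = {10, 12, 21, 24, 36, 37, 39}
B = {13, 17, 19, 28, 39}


Set A = {10, 12, 21, 24, 36, 37, 39}
Set B = {13, 17, 19, 28, 39}
A △ B = (A \ B) ∪ (B \ A)
Elements in A but not B: {10, 12, 21, 24, 36, 37}
Elements in B but not A: {13, 17, 19, 28}
A △ B = {10, 12, 13, 17, 19, 21, 24, 28, 36, 37}

{10, 12, 13, 17, 19, 21, 24, 28, 36, 37}


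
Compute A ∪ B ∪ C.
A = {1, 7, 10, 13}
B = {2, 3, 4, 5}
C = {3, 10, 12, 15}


Set A = {1, 7, 10, 13}
Set B = {2, 3, 4, 5}
Set C = {3, 10, 12, 15}
First, A ∪ B = {1, 2, 3, 4, 5, 7, 10, 13}
Then, (A ∪ B) ∪ C = {1, 2, 3, 4, 5, 7, 10, 12, 13, 15}

{1, 2, 3, 4, 5, 7, 10, 12, 13, 15}


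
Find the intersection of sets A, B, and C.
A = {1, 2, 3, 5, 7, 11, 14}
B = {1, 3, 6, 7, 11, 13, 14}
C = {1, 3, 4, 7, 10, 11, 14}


Set A = {1, 2, 3, 5, 7, 11, 14}
Set B = {1, 3, 6, 7, 11, 13, 14}
Set C = {1, 3, 4, 7, 10, 11, 14}
First, A ∩ B = {1, 3, 7, 11, 14}
Then, (A ∩ B) ∩ C = {1, 3, 7, 11, 14}

{1, 3, 7, 11, 14}


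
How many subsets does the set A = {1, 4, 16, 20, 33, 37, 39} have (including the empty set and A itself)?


Set A = {1, 4, 16, 20, 33, 37, 39}
|A| = 7
The power set P(A) contains all subsets of A.
|P(A)| = 2^|A| = 2^7 = 128

128


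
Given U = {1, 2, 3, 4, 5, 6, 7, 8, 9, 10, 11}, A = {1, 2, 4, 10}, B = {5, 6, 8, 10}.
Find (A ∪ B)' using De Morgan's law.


U = {1, 2, 3, 4, 5, 6, 7, 8, 9, 10, 11}
A = {1, 2, 4, 10}, B = {5, 6, 8, 10}
A ∪ B = {1, 2, 4, 5, 6, 8, 10}
(A ∪ B)' = U \ (A ∪ B) = {3, 7, 9, 11}
Verification via A' ∩ B': A' = {3, 5, 6, 7, 8, 9, 11}, B' = {1, 2, 3, 4, 7, 9, 11}
A' ∩ B' = {3, 7, 9, 11} ✓

{3, 7, 9, 11}


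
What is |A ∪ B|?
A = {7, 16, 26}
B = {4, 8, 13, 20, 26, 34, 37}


Set A = {7, 16, 26}, |A| = 3
Set B = {4, 8, 13, 20, 26, 34, 37}, |B| = 7
A ∩ B = {26}, |A ∩ B| = 1
|A ∪ B| = |A| + |B| - |A ∩ B| = 3 + 7 - 1 = 9

9


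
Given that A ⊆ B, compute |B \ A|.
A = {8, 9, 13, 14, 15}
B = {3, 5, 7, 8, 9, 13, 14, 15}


Set A = {8, 9, 13, 14, 15}, |A| = 5
Set B = {3, 5, 7, 8, 9, 13, 14, 15}, |B| = 8
Since A ⊆ B: B \ A = {3, 5, 7}
|B| - |A| = 8 - 5 = 3

3


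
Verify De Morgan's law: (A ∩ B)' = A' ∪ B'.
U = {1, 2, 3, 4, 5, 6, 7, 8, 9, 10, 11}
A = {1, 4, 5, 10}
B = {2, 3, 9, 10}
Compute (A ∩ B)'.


U = {1, 2, 3, 4, 5, 6, 7, 8, 9, 10, 11}
A = {1, 4, 5, 10}, B = {2, 3, 9, 10}
A ∩ B = {10}
(A ∩ B)' = U \ (A ∩ B) = {1, 2, 3, 4, 5, 6, 7, 8, 9, 11}
Verification via A' ∪ B': A' = {2, 3, 6, 7, 8, 9, 11}, B' = {1, 4, 5, 6, 7, 8, 11}
A' ∪ B' = {1, 2, 3, 4, 5, 6, 7, 8, 9, 11} ✓

{1, 2, 3, 4, 5, 6, 7, 8, 9, 11}


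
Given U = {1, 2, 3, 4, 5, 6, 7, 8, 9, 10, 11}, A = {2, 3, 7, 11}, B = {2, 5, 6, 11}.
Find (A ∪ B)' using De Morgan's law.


U = {1, 2, 3, 4, 5, 6, 7, 8, 9, 10, 11}
A = {2, 3, 7, 11}, B = {2, 5, 6, 11}
A ∪ B = {2, 3, 5, 6, 7, 11}
(A ∪ B)' = U \ (A ∪ B) = {1, 4, 8, 9, 10}
Verification via A' ∩ B': A' = {1, 4, 5, 6, 8, 9, 10}, B' = {1, 3, 4, 7, 8, 9, 10}
A' ∩ B' = {1, 4, 8, 9, 10} ✓

{1, 4, 8, 9, 10}


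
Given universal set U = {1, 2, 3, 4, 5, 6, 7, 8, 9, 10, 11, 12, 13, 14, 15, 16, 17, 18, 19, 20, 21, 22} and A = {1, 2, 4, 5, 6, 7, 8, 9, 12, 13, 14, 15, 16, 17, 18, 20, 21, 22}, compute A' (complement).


Universal set U = {1, 2, 3, 4, 5, 6, 7, 8, 9, 10, 11, 12, 13, 14, 15, 16, 17, 18, 19, 20, 21, 22}
Set A = {1, 2, 4, 5, 6, 7, 8, 9, 12, 13, 14, 15, 16, 17, 18, 20, 21, 22}
A' = U \ A = elements in U but not in A
Checking each element of U:
1 (in A, exclude), 2 (in A, exclude), 3 (not in A, include), 4 (in A, exclude), 5 (in A, exclude), 6 (in A, exclude), 7 (in A, exclude), 8 (in A, exclude), 9 (in A, exclude), 10 (not in A, include), 11 (not in A, include), 12 (in A, exclude), 13 (in A, exclude), 14 (in A, exclude), 15 (in A, exclude), 16 (in A, exclude), 17 (in A, exclude), 18 (in A, exclude), 19 (not in A, include), 20 (in A, exclude), 21 (in A, exclude), 22 (in A, exclude)
A' = {3, 10, 11, 19}

{3, 10, 11, 19}


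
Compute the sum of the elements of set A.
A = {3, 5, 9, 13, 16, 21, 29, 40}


Set A = {3, 5, 9, 13, 16, 21, 29, 40}
Sum = 3 + 5 + 9 + 13 + 16 + 21 + 29 + 40 = 136

136


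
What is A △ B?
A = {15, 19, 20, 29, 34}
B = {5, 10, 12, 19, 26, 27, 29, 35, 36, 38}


Set A = {15, 19, 20, 29, 34}
Set B = {5, 10, 12, 19, 26, 27, 29, 35, 36, 38}
A △ B = (A \ B) ∪ (B \ A)
Elements in A but not B: {15, 20, 34}
Elements in B but not A: {5, 10, 12, 26, 27, 35, 36, 38}
A △ B = {5, 10, 12, 15, 20, 26, 27, 34, 35, 36, 38}

{5, 10, 12, 15, 20, 26, 27, 34, 35, 36, 38}


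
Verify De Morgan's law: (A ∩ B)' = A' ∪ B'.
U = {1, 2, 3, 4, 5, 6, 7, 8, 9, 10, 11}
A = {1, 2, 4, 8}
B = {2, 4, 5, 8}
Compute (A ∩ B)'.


U = {1, 2, 3, 4, 5, 6, 7, 8, 9, 10, 11}
A = {1, 2, 4, 8}, B = {2, 4, 5, 8}
A ∩ B = {2, 4, 8}
(A ∩ B)' = U \ (A ∩ B) = {1, 3, 5, 6, 7, 9, 10, 11}
Verification via A' ∪ B': A' = {3, 5, 6, 7, 9, 10, 11}, B' = {1, 3, 6, 7, 9, 10, 11}
A' ∪ B' = {1, 3, 5, 6, 7, 9, 10, 11} ✓

{1, 3, 5, 6, 7, 9, 10, 11}


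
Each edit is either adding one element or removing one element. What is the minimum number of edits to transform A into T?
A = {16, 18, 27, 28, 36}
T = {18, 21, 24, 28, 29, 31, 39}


Set A = {16, 18, 27, 28, 36}
Set T = {18, 21, 24, 28, 29, 31, 39}
Elements to remove from A (in A, not in T): {16, 27, 36} → 3 removals
Elements to add to A (in T, not in A): {21, 24, 29, 31, 39} → 5 additions
Total edits = 3 + 5 = 8

8


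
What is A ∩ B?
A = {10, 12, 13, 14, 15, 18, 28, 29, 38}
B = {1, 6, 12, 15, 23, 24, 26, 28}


Set A = {10, 12, 13, 14, 15, 18, 28, 29, 38}
Set B = {1, 6, 12, 15, 23, 24, 26, 28}
A ∩ B includes only elements in both sets.
Check each element of A against B:
10 ✗, 12 ✓, 13 ✗, 14 ✗, 15 ✓, 18 ✗, 28 ✓, 29 ✗, 38 ✗
A ∩ B = {12, 15, 28}

{12, 15, 28}


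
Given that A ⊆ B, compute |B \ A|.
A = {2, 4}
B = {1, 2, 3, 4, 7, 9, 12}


Set A = {2, 4}, |A| = 2
Set B = {1, 2, 3, 4, 7, 9, 12}, |B| = 7
Since A ⊆ B: B \ A = {1, 3, 7, 9, 12}
|B| - |A| = 7 - 2 = 5

5


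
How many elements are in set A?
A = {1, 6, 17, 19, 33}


Set A = {1, 6, 17, 19, 33}
Listing elements: 1, 6, 17, 19, 33
Counting: 5 elements
|A| = 5

5


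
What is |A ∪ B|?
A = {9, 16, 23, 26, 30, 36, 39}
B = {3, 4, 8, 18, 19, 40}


Set A = {9, 16, 23, 26, 30, 36, 39}, |A| = 7
Set B = {3, 4, 8, 18, 19, 40}, |B| = 6
A ∩ B = {}, |A ∩ B| = 0
|A ∪ B| = |A| + |B| - |A ∩ B| = 7 + 6 - 0 = 13

13


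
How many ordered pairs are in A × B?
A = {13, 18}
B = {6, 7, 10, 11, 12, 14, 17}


Set A = {13, 18} has 2 elements.
Set B = {6, 7, 10, 11, 12, 14, 17} has 7 elements.
|A × B| = |A| × |B| = 2 × 7 = 14

14


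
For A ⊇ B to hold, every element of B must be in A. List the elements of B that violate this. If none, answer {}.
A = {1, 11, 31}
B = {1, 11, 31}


Set A = {1, 11, 31}
Set B = {1, 11, 31}
Check each element of B against A:
1 ∈ A, 11 ∈ A, 31 ∈ A
Elements of B not in A: {}

{}


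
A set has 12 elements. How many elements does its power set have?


The set has 12 elements.
The power set contains all possible subsets.
|P(A)| = 2^|A| = 2^12 = 4096

4096


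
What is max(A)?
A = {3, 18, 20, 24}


Set A = {3, 18, 20, 24}
Elements in ascending order: 3, 18, 20, 24
The largest element is 24.

24


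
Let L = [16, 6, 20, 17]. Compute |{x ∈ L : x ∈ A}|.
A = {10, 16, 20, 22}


Set A = {10, 16, 20, 22}
Candidates: [16, 6, 20, 17]
Check each candidate:
16 ∈ A, 6 ∉ A, 20 ∈ A, 17 ∉ A
Count of candidates in A: 2

2


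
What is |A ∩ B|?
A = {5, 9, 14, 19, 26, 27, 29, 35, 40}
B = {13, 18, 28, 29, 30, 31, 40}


Set A = {5, 9, 14, 19, 26, 27, 29, 35, 40}
Set B = {13, 18, 28, 29, 30, 31, 40}
A ∩ B = {29, 40}
|A ∩ B| = 2

2


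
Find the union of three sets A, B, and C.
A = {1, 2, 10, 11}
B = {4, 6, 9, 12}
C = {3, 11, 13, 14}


Set A = {1, 2, 10, 11}
Set B = {4, 6, 9, 12}
Set C = {3, 11, 13, 14}
First, A ∪ B = {1, 2, 4, 6, 9, 10, 11, 12}
Then, (A ∪ B) ∪ C = {1, 2, 3, 4, 6, 9, 10, 11, 12, 13, 14}

{1, 2, 3, 4, 6, 9, 10, 11, 12, 13, 14}


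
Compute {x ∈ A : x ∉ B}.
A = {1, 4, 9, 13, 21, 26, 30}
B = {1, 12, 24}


Set A = {1, 4, 9, 13, 21, 26, 30}
Set B = {1, 12, 24}
Check each element of A against B:
1 ∈ B, 4 ∉ B (include), 9 ∉ B (include), 13 ∉ B (include), 21 ∉ B (include), 26 ∉ B (include), 30 ∉ B (include)
Elements of A not in B: {4, 9, 13, 21, 26, 30}

{4, 9, 13, 21, 26, 30}


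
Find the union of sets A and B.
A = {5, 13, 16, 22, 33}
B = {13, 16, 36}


Set A = {5, 13, 16, 22, 33}
Set B = {13, 16, 36}
A ∪ B includes all elements in either set.
Elements from A: {5, 13, 16, 22, 33}
Elements from B not already included: {36}
A ∪ B = {5, 13, 16, 22, 33, 36}

{5, 13, 16, 22, 33, 36}


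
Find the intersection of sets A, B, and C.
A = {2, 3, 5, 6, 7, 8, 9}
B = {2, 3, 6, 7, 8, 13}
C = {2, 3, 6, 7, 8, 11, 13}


Set A = {2, 3, 5, 6, 7, 8, 9}
Set B = {2, 3, 6, 7, 8, 13}
Set C = {2, 3, 6, 7, 8, 11, 13}
First, A ∩ B = {2, 3, 6, 7, 8}
Then, (A ∩ B) ∩ C = {2, 3, 6, 7, 8}

{2, 3, 6, 7, 8}


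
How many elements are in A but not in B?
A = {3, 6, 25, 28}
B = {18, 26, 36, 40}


Set A = {3, 6, 25, 28}
Set B = {18, 26, 36, 40}
A \ B = {3, 6, 25, 28}
|A \ B| = 4

4


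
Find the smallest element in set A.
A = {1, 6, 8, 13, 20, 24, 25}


Set A = {1, 6, 8, 13, 20, 24, 25}
Elements in ascending order: 1, 6, 8, 13, 20, 24, 25
The smallest element is 1.

1


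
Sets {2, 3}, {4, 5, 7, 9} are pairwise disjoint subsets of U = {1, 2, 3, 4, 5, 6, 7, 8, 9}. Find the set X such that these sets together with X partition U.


U = {1, 2, 3, 4, 5, 6, 7, 8, 9}
Shown blocks: {2, 3}, {4, 5, 7, 9}
A partition's blocks are pairwise disjoint and cover U, so the missing block = U \ (union of shown blocks).
Union of shown blocks: {2, 3, 4, 5, 7, 9}
Missing block = U \ (union) = {1, 6, 8}

{1, 6, 8}


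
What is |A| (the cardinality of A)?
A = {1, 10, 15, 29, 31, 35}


Set A = {1, 10, 15, 29, 31, 35}
Listing elements: 1, 10, 15, 29, 31, 35
Counting: 6 elements
|A| = 6

6


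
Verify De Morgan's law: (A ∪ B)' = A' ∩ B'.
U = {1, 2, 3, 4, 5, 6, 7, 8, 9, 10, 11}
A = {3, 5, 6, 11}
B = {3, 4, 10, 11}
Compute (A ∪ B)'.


U = {1, 2, 3, 4, 5, 6, 7, 8, 9, 10, 11}
A = {3, 5, 6, 11}, B = {3, 4, 10, 11}
A ∪ B = {3, 4, 5, 6, 10, 11}
(A ∪ B)' = U \ (A ∪ B) = {1, 2, 7, 8, 9}
Verification via A' ∩ B': A' = {1, 2, 4, 7, 8, 9, 10}, B' = {1, 2, 5, 6, 7, 8, 9}
A' ∩ B' = {1, 2, 7, 8, 9} ✓

{1, 2, 7, 8, 9}


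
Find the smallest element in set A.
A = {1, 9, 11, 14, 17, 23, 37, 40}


Set A = {1, 9, 11, 14, 17, 23, 37, 40}
Elements in ascending order: 1, 9, 11, 14, 17, 23, 37, 40
The smallest element is 1.

1


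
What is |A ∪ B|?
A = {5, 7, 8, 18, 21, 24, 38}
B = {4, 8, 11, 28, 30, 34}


Set A = {5, 7, 8, 18, 21, 24, 38}, |A| = 7
Set B = {4, 8, 11, 28, 30, 34}, |B| = 6
A ∩ B = {8}, |A ∩ B| = 1
|A ∪ B| = |A| + |B| - |A ∩ B| = 7 + 6 - 1 = 12

12


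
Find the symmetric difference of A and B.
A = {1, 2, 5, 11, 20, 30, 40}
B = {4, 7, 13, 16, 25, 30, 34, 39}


Set A = {1, 2, 5, 11, 20, 30, 40}
Set B = {4, 7, 13, 16, 25, 30, 34, 39}
A △ B = (A \ B) ∪ (B \ A)
Elements in A but not B: {1, 2, 5, 11, 20, 40}
Elements in B but not A: {4, 7, 13, 16, 25, 34, 39}
A △ B = {1, 2, 4, 5, 7, 11, 13, 16, 20, 25, 34, 39, 40}

{1, 2, 4, 5, 7, 11, 13, 16, 20, 25, 34, 39, 40}


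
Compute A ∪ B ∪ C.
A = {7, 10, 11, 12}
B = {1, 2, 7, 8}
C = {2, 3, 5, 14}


Set A = {7, 10, 11, 12}
Set B = {1, 2, 7, 8}
Set C = {2, 3, 5, 14}
First, A ∪ B = {1, 2, 7, 8, 10, 11, 12}
Then, (A ∪ B) ∪ C = {1, 2, 3, 5, 7, 8, 10, 11, 12, 14}

{1, 2, 3, 5, 7, 8, 10, 11, 12, 14}


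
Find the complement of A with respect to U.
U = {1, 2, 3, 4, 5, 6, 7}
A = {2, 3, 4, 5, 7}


Universal set U = {1, 2, 3, 4, 5, 6, 7}
Set A = {2, 3, 4, 5, 7}
A' = U \ A = elements in U but not in A
Checking each element of U:
1 (not in A, include), 2 (in A, exclude), 3 (in A, exclude), 4 (in A, exclude), 5 (in A, exclude), 6 (not in A, include), 7 (in A, exclude)
A' = {1, 6}

{1, 6}


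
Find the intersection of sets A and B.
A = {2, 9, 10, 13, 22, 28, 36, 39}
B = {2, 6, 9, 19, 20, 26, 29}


Set A = {2, 9, 10, 13, 22, 28, 36, 39}
Set B = {2, 6, 9, 19, 20, 26, 29}
A ∩ B includes only elements in both sets.
Check each element of A against B:
2 ✓, 9 ✓, 10 ✗, 13 ✗, 22 ✗, 28 ✗, 36 ✗, 39 ✗
A ∩ B = {2, 9}

{2, 9}


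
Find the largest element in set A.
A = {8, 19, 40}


Set A = {8, 19, 40}
Elements in ascending order: 8, 19, 40
The largest element is 40.

40


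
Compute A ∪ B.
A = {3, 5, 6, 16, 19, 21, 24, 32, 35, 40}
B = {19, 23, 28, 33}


Set A = {3, 5, 6, 16, 19, 21, 24, 32, 35, 40}
Set B = {19, 23, 28, 33}
A ∪ B includes all elements in either set.
Elements from A: {3, 5, 6, 16, 19, 21, 24, 32, 35, 40}
Elements from B not already included: {23, 28, 33}
A ∪ B = {3, 5, 6, 16, 19, 21, 23, 24, 28, 32, 33, 35, 40}

{3, 5, 6, 16, 19, 21, 23, 24, 28, 32, 33, 35, 40}


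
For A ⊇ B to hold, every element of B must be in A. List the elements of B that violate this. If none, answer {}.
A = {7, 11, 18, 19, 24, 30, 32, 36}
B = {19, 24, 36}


Set A = {7, 11, 18, 19, 24, 30, 32, 36}
Set B = {19, 24, 36}
Check each element of B against A:
19 ∈ A, 24 ∈ A, 36 ∈ A
Elements of B not in A: {}

{}


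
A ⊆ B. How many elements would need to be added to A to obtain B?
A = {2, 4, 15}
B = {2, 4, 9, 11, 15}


Set A = {2, 4, 15}, |A| = 3
Set B = {2, 4, 9, 11, 15}, |B| = 5
Since A ⊆ B: B \ A = {9, 11}
|B| - |A| = 5 - 3 = 2

2


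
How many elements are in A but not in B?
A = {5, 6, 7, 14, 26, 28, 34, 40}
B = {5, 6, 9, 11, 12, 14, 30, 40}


Set A = {5, 6, 7, 14, 26, 28, 34, 40}
Set B = {5, 6, 9, 11, 12, 14, 30, 40}
A \ B = {7, 26, 28, 34}
|A \ B| = 4

4


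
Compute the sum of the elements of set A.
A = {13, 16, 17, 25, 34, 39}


Set A = {13, 16, 17, 25, 34, 39}
Sum = 13 + 16 + 17 + 25 + 34 + 39 = 144

144


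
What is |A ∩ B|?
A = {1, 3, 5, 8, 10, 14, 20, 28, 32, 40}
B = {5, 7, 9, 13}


Set A = {1, 3, 5, 8, 10, 14, 20, 28, 32, 40}
Set B = {5, 7, 9, 13}
A ∩ B = {5}
|A ∩ B| = 1

1


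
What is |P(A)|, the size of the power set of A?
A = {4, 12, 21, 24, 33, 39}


Set A = {4, 12, 21, 24, 33, 39}
|A| = 6
The power set P(A) contains all subsets of A.
|P(A)| = 2^|A| = 2^6 = 64

64


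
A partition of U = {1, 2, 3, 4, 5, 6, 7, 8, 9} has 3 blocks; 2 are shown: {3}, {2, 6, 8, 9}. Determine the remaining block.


U = {1, 2, 3, 4, 5, 6, 7, 8, 9}
Shown blocks: {3}, {2, 6, 8, 9}
A partition's blocks are pairwise disjoint and cover U, so the missing block = U \ (union of shown blocks).
Union of shown blocks: {2, 3, 6, 8, 9}
Missing block = U \ (union) = {1, 4, 5, 7}

{1, 4, 5, 7}


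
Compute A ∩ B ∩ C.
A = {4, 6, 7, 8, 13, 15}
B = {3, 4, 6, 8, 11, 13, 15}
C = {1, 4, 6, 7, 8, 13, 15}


Set A = {4, 6, 7, 8, 13, 15}
Set B = {3, 4, 6, 8, 11, 13, 15}
Set C = {1, 4, 6, 7, 8, 13, 15}
First, A ∩ B = {4, 6, 8, 13, 15}
Then, (A ∩ B) ∩ C = {4, 6, 8, 13, 15}

{4, 6, 8, 13, 15}


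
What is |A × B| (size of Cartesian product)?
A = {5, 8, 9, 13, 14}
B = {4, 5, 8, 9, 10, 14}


Set A = {5, 8, 9, 13, 14} has 5 elements.
Set B = {4, 5, 8, 9, 10, 14} has 6 elements.
|A × B| = |A| × |B| = 5 × 6 = 30

30


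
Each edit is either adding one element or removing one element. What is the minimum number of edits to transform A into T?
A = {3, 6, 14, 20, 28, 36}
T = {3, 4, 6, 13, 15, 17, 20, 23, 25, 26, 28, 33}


Set A = {3, 6, 14, 20, 28, 36}
Set T = {3, 4, 6, 13, 15, 17, 20, 23, 25, 26, 28, 33}
Elements to remove from A (in A, not in T): {14, 36} → 2 removals
Elements to add to A (in T, not in A): {4, 13, 15, 17, 23, 25, 26, 33} → 8 additions
Total edits = 2 + 8 = 10

10


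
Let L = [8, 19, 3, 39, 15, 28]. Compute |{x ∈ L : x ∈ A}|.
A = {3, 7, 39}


Set A = {3, 7, 39}
Candidates: [8, 19, 3, 39, 15, 28]
Check each candidate:
8 ∉ A, 19 ∉ A, 3 ∈ A, 39 ∈ A, 15 ∉ A, 28 ∉ A
Count of candidates in A: 2

2


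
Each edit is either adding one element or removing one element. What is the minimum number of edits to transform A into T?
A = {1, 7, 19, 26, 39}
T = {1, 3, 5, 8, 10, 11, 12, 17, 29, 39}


Set A = {1, 7, 19, 26, 39}
Set T = {1, 3, 5, 8, 10, 11, 12, 17, 29, 39}
Elements to remove from A (in A, not in T): {7, 19, 26} → 3 removals
Elements to add to A (in T, not in A): {3, 5, 8, 10, 11, 12, 17, 29} → 8 additions
Total edits = 3 + 8 = 11

11


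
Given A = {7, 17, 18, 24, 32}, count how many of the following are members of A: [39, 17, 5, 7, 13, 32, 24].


Set A = {7, 17, 18, 24, 32}
Candidates: [39, 17, 5, 7, 13, 32, 24]
Check each candidate:
39 ∉ A, 17 ∈ A, 5 ∉ A, 7 ∈ A, 13 ∉ A, 32 ∈ A, 24 ∈ A
Count of candidates in A: 4

4


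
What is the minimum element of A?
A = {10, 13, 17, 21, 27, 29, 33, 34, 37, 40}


Set A = {10, 13, 17, 21, 27, 29, 33, 34, 37, 40}
Elements in ascending order: 10, 13, 17, 21, 27, 29, 33, 34, 37, 40
The smallest element is 10.

10


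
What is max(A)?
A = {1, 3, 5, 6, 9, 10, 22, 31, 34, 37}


Set A = {1, 3, 5, 6, 9, 10, 22, 31, 34, 37}
Elements in ascending order: 1, 3, 5, 6, 9, 10, 22, 31, 34, 37
The largest element is 37.

37


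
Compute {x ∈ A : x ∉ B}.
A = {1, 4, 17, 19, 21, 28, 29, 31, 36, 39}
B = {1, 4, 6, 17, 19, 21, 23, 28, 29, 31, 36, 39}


Set A = {1, 4, 17, 19, 21, 28, 29, 31, 36, 39}
Set B = {1, 4, 6, 17, 19, 21, 23, 28, 29, 31, 36, 39}
Check each element of A against B:
1 ∈ B, 4 ∈ B, 17 ∈ B, 19 ∈ B, 21 ∈ B, 28 ∈ B, 29 ∈ B, 31 ∈ B, 36 ∈ B, 39 ∈ B
Elements of A not in B: {}

{}


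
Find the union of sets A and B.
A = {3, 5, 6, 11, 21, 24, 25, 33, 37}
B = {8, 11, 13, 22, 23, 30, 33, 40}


Set A = {3, 5, 6, 11, 21, 24, 25, 33, 37}
Set B = {8, 11, 13, 22, 23, 30, 33, 40}
A ∪ B includes all elements in either set.
Elements from A: {3, 5, 6, 11, 21, 24, 25, 33, 37}
Elements from B not already included: {8, 13, 22, 23, 30, 40}
A ∪ B = {3, 5, 6, 8, 11, 13, 21, 22, 23, 24, 25, 30, 33, 37, 40}

{3, 5, 6, 8, 11, 13, 21, 22, 23, 24, 25, 30, 33, 37, 40}


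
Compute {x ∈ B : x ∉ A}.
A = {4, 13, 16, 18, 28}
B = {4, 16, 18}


Set A = {4, 13, 16, 18, 28}
Set B = {4, 16, 18}
Check each element of B against A:
4 ∈ A, 16 ∈ A, 18 ∈ A
Elements of B not in A: {}

{}


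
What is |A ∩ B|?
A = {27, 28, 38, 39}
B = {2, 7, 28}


Set A = {27, 28, 38, 39}
Set B = {2, 7, 28}
A ∩ B = {28}
|A ∩ B| = 1

1


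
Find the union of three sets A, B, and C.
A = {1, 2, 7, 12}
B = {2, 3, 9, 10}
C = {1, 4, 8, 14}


Set A = {1, 2, 7, 12}
Set B = {2, 3, 9, 10}
Set C = {1, 4, 8, 14}
First, A ∪ B = {1, 2, 3, 7, 9, 10, 12}
Then, (A ∪ B) ∪ C = {1, 2, 3, 4, 7, 8, 9, 10, 12, 14}

{1, 2, 3, 4, 7, 8, 9, 10, 12, 14}


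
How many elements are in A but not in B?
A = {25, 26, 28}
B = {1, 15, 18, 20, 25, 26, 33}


Set A = {25, 26, 28}
Set B = {1, 15, 18, 20, 25, 26, 33}
A \ B = {28}
|A \ B| = 1

1


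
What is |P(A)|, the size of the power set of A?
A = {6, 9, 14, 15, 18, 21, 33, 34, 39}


Set A = {6, 9, 14, 15, 18, 21, 33, 34, 39}
|A| = 9
The power set P(A) contains all subsets of A.
|P(A)| = 2^|A| = 2^9 = 512

512


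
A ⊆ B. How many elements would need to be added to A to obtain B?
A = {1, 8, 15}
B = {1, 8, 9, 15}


Set A = {1, 8, 15}, |A| = 3
Set B = {1, 8, 9, 15}, |B| = 4
Since A ⊆ B: B \ A = {9}
|B| - |A| = 4 - 3 = 1

1


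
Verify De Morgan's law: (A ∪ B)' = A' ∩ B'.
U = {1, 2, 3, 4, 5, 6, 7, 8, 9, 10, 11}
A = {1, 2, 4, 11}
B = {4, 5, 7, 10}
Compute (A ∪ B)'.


U = {1, 2, 3, 4, 5, 6, 7, 8, 9, 10, 11}
A = {1, 2, 4, 11}, B = {4, 5, 7, 10}
A ∪ B = {1, 2, 4, 5, 7, 10, 11}
(A ∪ B)' = U \ (A ∪ B) = {3, 6, 8, 9}
Verification via A' ∩ B': A' = {3, 5, 6, 7, 8, 9, 10}, B' = {1, 2, 3, 6, 8, 9, 11}
A' ∩ B' = {3, 6, 8, 9} ✓

{3, 6, 8, 9}


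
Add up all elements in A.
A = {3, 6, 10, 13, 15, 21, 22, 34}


Set A = {3, 6, 10, 13, 15, 21, 22, 34}
Sum = 3 + 6 + 10 + 13 + 15 + 21 + 22 + 34 = 124

124


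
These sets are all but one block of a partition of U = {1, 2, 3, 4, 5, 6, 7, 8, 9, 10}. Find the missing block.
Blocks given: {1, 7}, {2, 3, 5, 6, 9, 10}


U = {1, 2, 3, 4, 5, 6, 7, 8, 9, 10}
Shown blocks: {1, 7}, {2, 3, 5, 6, 9, 10}
A partition's blocks are pairwise disjoint and cover U, so the missing block = U \ (union of shown blocks).
Union of shown blocks: {1, 2, 3, 5, 6, 7, 9, 10}
Missing block = U \ (union) = {4, 8}

{4, 8}


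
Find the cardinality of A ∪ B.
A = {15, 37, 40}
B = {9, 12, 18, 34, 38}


Set A = {15, 37, 40}, |A| = 3
Set B = {9, 12, 18, 34, 38}, |B| = 5
A ∩ B = {}, |A ∩ B| = 0
|A ∪ B| = |A| + |B| - |A ∩ B| = 3 + 5 - 0 = 8

8


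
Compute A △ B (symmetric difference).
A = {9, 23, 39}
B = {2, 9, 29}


Set A = {9, 23, 39}
Set B = {2, 9, 29}
A △ B = (A \ B) ∪ (B \ A)
Elements in A but not B: {23, 39}
Elements in B but not A: {2, 29}
A △ B = {2, 23, 29, 39}

{2, 23, 29, 39}
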